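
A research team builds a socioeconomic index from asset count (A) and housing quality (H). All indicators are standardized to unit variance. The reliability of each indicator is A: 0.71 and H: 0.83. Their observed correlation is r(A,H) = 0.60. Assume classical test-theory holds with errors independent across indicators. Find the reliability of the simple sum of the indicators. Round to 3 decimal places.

0.856

Var(A+H) = 2 + 2·[0.60] = 2 + 1.2 = 3.2.
Because errors are independent across components, Cov(Tᵢ,Tⱼ) = Cov(Xᵢ,Xⱼ); the off-diagonal part of the true-score variance is the same as above.
True-score variance = [0.71 + 0.83] + 1.2 = 1.54 + 1.2 = 2.74.
Reliability = 2.74 / 3.2 = 0.856.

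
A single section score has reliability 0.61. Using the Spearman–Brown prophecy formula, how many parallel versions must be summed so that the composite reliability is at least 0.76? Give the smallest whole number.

k ≥ ρ*(1−ρ₁)/(ρ₁(1−ρ*)) = 0.76·0.39 / (0.61·0.24) = 2.025.
Smallest integer k = 3.

3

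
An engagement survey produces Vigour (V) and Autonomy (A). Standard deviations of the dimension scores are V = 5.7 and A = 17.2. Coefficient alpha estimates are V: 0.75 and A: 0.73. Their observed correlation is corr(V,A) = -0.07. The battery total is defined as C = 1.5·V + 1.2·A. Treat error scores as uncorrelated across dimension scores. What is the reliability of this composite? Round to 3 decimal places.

0.719

Var(C) = 1.5²·5.7² + 1.2²·17.2² + 2·[1.8·5.7·17.2·(-0.07)] = 499.112 − 24.7061 = 474.406.
With uncorrelated errors the cross-covariances are all true-score covariance, so they carry over unchanged; only the diagonal terms shrink to ρᵢσᵢ².
True-score variance = [1.5²·5.7²·0.75 + 1.2²·17.2²·0.73] − 24.7061 = 365.814 − 24.7061 = 341.108.
Reliability = 341.108 / 474.406 = 0.719.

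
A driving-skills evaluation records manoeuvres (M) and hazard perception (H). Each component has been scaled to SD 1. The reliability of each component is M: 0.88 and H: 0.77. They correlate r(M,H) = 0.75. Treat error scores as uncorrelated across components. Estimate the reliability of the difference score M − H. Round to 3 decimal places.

Var(M−H) = 1 + 1 − 2·0.75 = 2 − 1.5 = 0.5.
Under uncorrelated errors the observed covariances equal the true-score covariances, so only the own-variance terms attenuate.
True-score variance = [0.88 + 0.77] − 1.5 = 1.65 − 1.5 = 0.15.
Reliability = 0.15 / 0.5 = 0.300.

0.300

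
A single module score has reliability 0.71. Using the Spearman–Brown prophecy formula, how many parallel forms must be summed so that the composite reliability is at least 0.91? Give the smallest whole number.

5

k ≥ ρ*(1−ρ₁)/(ρ₁(1−ρ*)) = 0.91·0.29 / (0.71·0.09) = 4.130.
Smallest integer k = 5.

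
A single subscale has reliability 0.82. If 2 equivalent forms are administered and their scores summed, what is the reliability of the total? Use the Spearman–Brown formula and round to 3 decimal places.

ρ_k = kρ / (1 + (k−1)ρ) = 2·0.82 / (1 + 1·0.82) = 1.640 / 1.820 = 0.901.

0.901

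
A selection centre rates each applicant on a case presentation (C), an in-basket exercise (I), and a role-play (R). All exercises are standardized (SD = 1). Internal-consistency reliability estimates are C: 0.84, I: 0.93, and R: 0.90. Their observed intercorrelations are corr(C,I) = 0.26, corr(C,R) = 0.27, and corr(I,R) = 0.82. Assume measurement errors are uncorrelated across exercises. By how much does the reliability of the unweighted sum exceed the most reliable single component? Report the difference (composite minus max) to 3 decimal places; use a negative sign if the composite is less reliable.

0.012

Var(sum) = 3 + 2.7 = 5.7; true-score variance = 2.67 + 2.7 = 5.37; composite reliability = 0.9421.
Max component reliability = 0.9300.
Difference = 0.9421 − 0.9300 = 0.012.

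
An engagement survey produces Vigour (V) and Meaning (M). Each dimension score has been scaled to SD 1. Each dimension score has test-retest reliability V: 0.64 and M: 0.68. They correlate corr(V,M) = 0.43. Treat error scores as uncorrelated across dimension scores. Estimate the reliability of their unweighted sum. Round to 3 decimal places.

Var(V+M) = 2 + 2·[0.43] = 2 + 0.86 = 2.86.
Under uncorrelated errors the observed covariances equal the true-score covariances, so only the own-variance terms attenuate.
True-score variance = [0.64 + 0.68] + 0.86 = 1.32 + 0.86 = 2.18.
Reliability = 2.18 / 2.86 = 0.762.

0.762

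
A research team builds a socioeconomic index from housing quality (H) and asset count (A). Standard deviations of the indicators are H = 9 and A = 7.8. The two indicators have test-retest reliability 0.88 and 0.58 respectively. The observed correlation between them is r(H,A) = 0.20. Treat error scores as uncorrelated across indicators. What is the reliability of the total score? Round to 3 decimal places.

0.792

Var(H+A) = 9² + 7.8² + 2·[9·7.8·0.20] = 141.84 + 28.08 = 169.92.
Because errors are independent across components, Cov(Tᵢ,Tⱼ) = Cov(Xᵢ,Xⱼ); the off-diagonal part of the true-score variance is the same as above.
True-score variance = [9²·0.88 + 7.8²·0.58] + 28.08 = 106.567 + 28.08 = 134.647.
Reliability = 134.647 / 169.92 = 0.792.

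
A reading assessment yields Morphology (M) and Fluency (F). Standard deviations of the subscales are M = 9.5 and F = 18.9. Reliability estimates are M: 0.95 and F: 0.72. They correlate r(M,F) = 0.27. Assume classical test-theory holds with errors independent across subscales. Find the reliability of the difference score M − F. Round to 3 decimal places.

Var(M−F) = 9.5² + 18.9² − 2·9.5·18.9·0.27 = 447.46 − 96.957 = 350.503.
With uncorrelated errors the cross-covariances are all true-score covariance, so they carry over unchanged; only the diagonal terms shrink to ρᵢσᵢ².
True-score variance = [9.5²·0.95 + 18.9²·0.72] − 96.957 = 342.929 − 96.957 = 245.972.
Reliability = 245.972 / 350.503 = 0.702.

0.702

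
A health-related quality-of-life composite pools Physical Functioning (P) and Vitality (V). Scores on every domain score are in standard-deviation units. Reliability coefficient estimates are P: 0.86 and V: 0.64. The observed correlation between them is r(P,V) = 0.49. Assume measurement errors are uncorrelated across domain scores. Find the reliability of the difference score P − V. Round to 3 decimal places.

0.510

Var(P−V) = 1 + 1 − 2·0.49 = 2 − 0.98 = 1.02.
Because errors are independent across components, Cov(Tᵢ,Tⱼ) = Cov(Xᵢ,Xⱼ); the off-diagonal part of the true-score variance is the same as above.
True-score variance = [0.86 + 0.64] − 0.98 = 1.5 − 0.98 = 0.52.
Reliability = 0.52 / 1.02 = 0.510.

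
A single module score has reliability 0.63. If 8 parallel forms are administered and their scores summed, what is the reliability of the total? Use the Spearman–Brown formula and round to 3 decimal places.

0.932

ρ_k = kρ / (1 + (k−1)ρ) = 8·0.63 / (1 + 7·0.63) = 5.040 / 5.410 = 0.932.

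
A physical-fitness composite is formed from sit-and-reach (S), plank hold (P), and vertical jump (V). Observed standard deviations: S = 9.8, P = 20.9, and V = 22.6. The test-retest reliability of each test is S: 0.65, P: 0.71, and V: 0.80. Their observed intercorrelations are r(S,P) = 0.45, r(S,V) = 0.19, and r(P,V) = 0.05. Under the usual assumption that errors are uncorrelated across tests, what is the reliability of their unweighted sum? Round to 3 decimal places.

Var(S+P+V) = 9.8² + 20.9² + 22.6² + 2·[9.8·20.9·0.45 + 9.8·22.6·0.19 + 20.9·22.6·0.05] = 1043.61 + 315.734 = 1359.34.
With uncorrelated errors the cross-covariances are all true-score covariance, so they carry over unchanged; only the diagonal terms shrink to ρᵢσᵢ².
True-score variance = [9.8²·0.65 + 20.9²·0.71 + 22.6²·0.80] + 315.734 = 781.169 + 315.734 = 1096.9.
Reliability = 1096.9 / 1359.34 = 0.807.

0.807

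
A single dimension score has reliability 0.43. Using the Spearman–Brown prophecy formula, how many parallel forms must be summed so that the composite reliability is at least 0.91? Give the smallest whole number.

k ≥ ρ*(1−ρ₁)/(ρ₁(1−ρ*)) = 0.91·0.57 / (0.43·0.09) = 13.403.
Smallest integer k = 14.

14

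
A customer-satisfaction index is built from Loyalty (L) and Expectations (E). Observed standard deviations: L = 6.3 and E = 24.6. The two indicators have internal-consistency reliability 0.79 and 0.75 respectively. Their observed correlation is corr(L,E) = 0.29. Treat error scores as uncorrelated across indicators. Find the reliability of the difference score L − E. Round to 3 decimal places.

Var(L−E) = 6.3² + 24.6² − 2·6.3·24.6·0.29 = 644.85 − 89.8884 = 554.962.
Because errors are independent across components, Cov(Tᵢ,Tⱼ) = Cov(Xᵢ,Xⱼ); the off-diagonal part of the true-score variance is the same as above.
True-score variance = [6.3²·0.79 + 24.6²·0.75] − 89.8884 = 485.225 − 89.8884 = 395.337.
Reliability = 395.337 / 554.962 = 0.712.

0.712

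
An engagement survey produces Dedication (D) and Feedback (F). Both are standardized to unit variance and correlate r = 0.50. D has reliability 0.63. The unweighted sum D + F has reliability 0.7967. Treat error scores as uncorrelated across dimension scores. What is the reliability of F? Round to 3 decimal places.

Var(D+F) = 2 + 2·0.50 = 3.000.
True-score variance = ρ_D + ρ_F + 2·0.50, so 0.7967 = (0.63 + ρ_F + 1.00) / 3.000.
ρ_F = 0.7967·3.000 − 0.63 − 1.00 = 0.760.

0.760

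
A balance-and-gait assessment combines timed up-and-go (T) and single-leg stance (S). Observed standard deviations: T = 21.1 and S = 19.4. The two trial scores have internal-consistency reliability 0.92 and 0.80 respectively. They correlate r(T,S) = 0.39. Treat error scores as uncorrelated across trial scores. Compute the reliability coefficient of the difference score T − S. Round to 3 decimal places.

Var(T−S) = 21.1² + 19.4² − 2·21.1·19.4·0.39 = 821.57 − 319.285 = 502.285.
Under uncorrelated errors the observed covariances equal the true-score covariances, so only the own-variance terms attenuate.
True-score variance = [21.1²·0.92 + 19.4²·0.80] − 319.285 = 710.681 − 319.285 = 391.396.
Reliability = 391.396 / 502.285 = 0.779.

0.779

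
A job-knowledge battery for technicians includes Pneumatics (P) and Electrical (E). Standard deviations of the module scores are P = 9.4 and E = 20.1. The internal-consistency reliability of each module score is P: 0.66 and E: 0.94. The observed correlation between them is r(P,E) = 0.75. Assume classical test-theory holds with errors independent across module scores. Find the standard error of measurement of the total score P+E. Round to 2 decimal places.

7.37

Var(total) = 492.37 + 283.41 = 775.78.
True-score variance = 438.087 + 283.41 = 721.497, so reliability = 0.9300.
Error variance = 775.78 − 721.497 = 54.283; SEM = √54.283 = 7.37.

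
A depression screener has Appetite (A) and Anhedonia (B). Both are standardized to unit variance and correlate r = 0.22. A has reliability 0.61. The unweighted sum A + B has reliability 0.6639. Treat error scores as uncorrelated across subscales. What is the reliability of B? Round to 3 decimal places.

0.570

Var(A+B) = 2 + 2·0.22 = 2.440.
True-score variance = ρ_A + ρ_B + 2·0.22, so 0.6639 = (0.61 + ρ_B + 0.44) / 2.440.
ρ_B = 0.6639·2.440 − 0.61 − 0.44 = 0.570.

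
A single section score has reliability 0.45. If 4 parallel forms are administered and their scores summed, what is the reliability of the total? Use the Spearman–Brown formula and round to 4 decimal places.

ρ_k = kρ / (1 + (k−1)ρ) = 4·0.45 / (1 + 3·0.45) = 1.800 / 2.350 = 0.7660.

0.7660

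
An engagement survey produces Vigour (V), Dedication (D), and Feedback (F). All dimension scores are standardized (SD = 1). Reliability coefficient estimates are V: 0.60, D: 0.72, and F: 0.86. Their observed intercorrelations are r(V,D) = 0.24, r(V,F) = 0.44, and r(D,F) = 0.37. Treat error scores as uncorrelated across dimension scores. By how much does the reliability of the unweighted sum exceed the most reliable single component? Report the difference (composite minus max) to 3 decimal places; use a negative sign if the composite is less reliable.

Var(sum) = 3 + 2.1 = 5.1; true-score variance = 2.18 + 2.1 = 4.28; composite reliability = 0.8392.
Max component reliability = 0.8600.
Difference = 0.8392 − 0.8600 = -0.021.

-0.021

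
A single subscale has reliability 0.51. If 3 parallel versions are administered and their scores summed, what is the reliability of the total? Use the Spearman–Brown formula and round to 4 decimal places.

ρ_k = kρ / (1 + (k−1)ρ) = 3·0.51 / (1 + 2·0.51) = 1.530 / 2.020 = 0.7574.

0.7574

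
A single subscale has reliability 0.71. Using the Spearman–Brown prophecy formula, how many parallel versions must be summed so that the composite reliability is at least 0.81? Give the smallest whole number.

k ≥ ρ*(1−ρ₁)/(ρ₁(1−ρ*)) = 0.81·0.29 / (0.71·0.19) = 1.741.
Smallest integer k = 2.

2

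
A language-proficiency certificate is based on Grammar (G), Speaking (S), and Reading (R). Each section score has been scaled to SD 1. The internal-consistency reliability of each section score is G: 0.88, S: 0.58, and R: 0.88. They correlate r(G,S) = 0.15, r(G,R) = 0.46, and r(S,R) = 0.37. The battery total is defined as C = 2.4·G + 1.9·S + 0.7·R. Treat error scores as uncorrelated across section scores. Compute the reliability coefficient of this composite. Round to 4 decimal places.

Var(C) = 2.4² + 1.9² + 0.7² + 2·[4.56·0.15 + 1.68·0.46 + 1.33·0.37] = 9.86 + 3.8978 = 13.7578.
With uncorrelated errors the cross-covariances are all true-score covariance, so they carry over unchanged; only the diagonal terms shrink to ρᵢσᵢ².
True-score variance = [2.4²·0.88 + 1.9²·0.58 + 0.7²·0.88] + 3.8978 = 7.5938 + 3.8978 = 11.4916.
Reliability = 11.4916 / 13.7578 = 0.8353.

0.8353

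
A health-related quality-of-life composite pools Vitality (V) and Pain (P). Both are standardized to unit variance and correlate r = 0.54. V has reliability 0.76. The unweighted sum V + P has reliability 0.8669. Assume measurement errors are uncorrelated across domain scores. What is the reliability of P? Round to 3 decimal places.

Var(V+P) = 2 + 2·0.54 = 3.080.
True-score variance = ρ_V + ρ_P + 2·0.54, so 0.8669 = (0.76 + ρ_P + 1.08) / 3.080.
ρ_P = 0.8669·3.080 − 0.76 − 1.08 = 0.830.

0.830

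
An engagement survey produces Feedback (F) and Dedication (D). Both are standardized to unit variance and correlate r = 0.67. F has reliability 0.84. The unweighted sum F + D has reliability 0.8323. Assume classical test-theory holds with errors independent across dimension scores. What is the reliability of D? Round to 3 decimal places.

Var(F+D) = 2 + 2·0.67 = 3.340.
True-score variance = ρ_F + ρ_D + 2·0.67, so 0.8323 = (0.84 + ρ_D + 1.34) / 3.340.
ρ_D = 0.8323·3.340 − 0.84 − 1.34 = 0.600.

0.600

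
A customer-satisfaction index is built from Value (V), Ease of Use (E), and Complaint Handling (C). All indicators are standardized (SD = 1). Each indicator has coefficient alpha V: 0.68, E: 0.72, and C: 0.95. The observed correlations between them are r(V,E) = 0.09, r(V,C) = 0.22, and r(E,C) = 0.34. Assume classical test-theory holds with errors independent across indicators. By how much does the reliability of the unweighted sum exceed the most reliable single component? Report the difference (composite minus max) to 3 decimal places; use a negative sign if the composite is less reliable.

-0.101

Var(sum) = 3 + 1.3 = 4.3; true-score variance = 2.35 + 1.3 = 3.65; composite reliability = 0.8488.
Max component reliability = 0.9500.
Difference = 0.8488 − 0.9500 = -0.101.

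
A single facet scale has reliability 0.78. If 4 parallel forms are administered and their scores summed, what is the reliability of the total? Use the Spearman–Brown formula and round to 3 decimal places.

0.934

ρ_k = kρ / (1 + (k−1)ρ) = 4·0.78 / (1 + 3·0.78) = 3.120 / 3.340 = 0.934.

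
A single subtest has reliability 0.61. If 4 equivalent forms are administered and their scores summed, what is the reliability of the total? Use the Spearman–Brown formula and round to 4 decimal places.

ρ_k = kρ / (1 + (k−1)ρ) = 4·0.61 / (1 + 3·0.61) = 2.440 / 2.830 = 0.8622.

0.8622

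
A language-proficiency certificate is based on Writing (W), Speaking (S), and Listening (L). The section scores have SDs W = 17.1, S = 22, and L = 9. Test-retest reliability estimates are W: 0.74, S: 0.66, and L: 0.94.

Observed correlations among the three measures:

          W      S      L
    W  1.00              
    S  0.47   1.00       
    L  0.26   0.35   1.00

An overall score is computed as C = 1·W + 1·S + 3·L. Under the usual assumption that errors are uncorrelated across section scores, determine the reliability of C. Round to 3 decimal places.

Var(C) = 17.1² + 22² + 3²·9² + 2·[17.1·22·0.47 + 3·17.1·9·0.26 + 3·22·9·0.35] = 1505.41 + 1009.51 = 2514.92.
Under uncorrelated errors the observed covariances equal the true-score covariances, so only the own-variance terms attenuate.
True-score variance = [17.1²·0.74 + 22²·0.66 + 3²·9²·0.94] + 1009.51 = 1221.08 + 1009.51 = 2230.6.
Reliability = 2230.6 / 2514.92 = 0.887.

0.887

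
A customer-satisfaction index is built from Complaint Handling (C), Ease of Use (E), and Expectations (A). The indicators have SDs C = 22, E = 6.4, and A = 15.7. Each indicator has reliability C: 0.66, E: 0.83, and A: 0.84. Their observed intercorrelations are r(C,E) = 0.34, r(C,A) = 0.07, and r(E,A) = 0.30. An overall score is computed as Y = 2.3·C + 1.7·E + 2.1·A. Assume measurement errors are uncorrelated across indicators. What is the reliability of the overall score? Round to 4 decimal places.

Var(Y) = 2.3²·22² + 1.7²·6.4² + 2.1²·15.7² + 2·[3.91·22·6.4·0.34 + 4.83·22·15.7·0.07 + 3.57·6.4·15.7·0.30] = 3765.76 + 823.147 = 4588.9.
With uncorrelated errors the cross-covariances are all true-score covariance, so they carry over unchanged; only the diagonal terms shrink to ρᵢσᵢ².
True-score variance = [2.3²·22²·0.66 + 1.7²·6.4²·0.83 + 2.1²·15.7²·0.84] + 823.147 = 2701.19 + 823.147 = 3524.33.
Reliability = 3524.33 / 4588.9 = 0.7680.

0.7680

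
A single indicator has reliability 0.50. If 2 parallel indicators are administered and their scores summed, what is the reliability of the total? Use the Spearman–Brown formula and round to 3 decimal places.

0.667

ρ_k = kρ / (1 + (k−1)ρ) = 2·0.50 / (1 + 1·0.50) = 1.000 / 1.500 = 0.667.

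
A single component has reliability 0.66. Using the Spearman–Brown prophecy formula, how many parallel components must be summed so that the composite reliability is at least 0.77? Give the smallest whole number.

2

k ≥ ρ*(1−ρ₁)/(ρ₁(1−ρ*)) = 0.77·0.34 / (0.66·0.23) = 1.725.
Smallest integer k = 2.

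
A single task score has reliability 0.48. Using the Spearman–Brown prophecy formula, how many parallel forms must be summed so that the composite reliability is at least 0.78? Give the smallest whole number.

4

k ≥ ρ*(1−ρ₁)/(ρ₁(1−ρ*)) = 0.78·0.52 / (0.48·0.22) = 3.841.
Smallest integer k = 4.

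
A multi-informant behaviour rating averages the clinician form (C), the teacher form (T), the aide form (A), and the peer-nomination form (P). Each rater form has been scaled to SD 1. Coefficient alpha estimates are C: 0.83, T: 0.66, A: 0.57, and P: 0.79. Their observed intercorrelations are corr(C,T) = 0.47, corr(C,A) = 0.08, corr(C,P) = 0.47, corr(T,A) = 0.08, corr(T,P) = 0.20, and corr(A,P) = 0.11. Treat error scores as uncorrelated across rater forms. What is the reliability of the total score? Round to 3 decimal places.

0.831

Var(C+T+A+P) = 4 + 2·[0.47 + 0.08 + 0.47 + 0.08 + 0.20 + 0.11] = 4 + 2.82 = 6.82.
Because errors are independent across components, Cov(Tᵢ,Tⱼ) = Cov(Xᵢ,Xⱼ); the off-diagonal part of the true-score variance is the same as above.
True-score variance = [0.83 + 0.66 + 0.57 + 0.79] + 2.82 = 2.85 + 2.82 = 5.67.
Reliability = 5.67 / 6.82 = 0.831.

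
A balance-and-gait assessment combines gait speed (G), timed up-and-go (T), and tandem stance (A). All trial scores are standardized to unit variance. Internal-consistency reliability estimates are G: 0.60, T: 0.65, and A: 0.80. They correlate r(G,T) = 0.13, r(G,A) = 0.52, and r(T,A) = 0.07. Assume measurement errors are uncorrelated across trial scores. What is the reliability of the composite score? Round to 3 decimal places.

Var(G+T+A) = 3 + 2·[0.13 + 0.52 + 0.07] = 3 + 1.44 = 4.44.
Under uncorrelated errors the observed covariances equal the true-score covariances, so only the own-variance terms attenuate.
True-score variance = [0.60 + 0.65 + 0.80] + 1.44 = 2.05 + 1.44 = 3.49.
Reliability = 3.49 / 4.44 = 0.786.

0.786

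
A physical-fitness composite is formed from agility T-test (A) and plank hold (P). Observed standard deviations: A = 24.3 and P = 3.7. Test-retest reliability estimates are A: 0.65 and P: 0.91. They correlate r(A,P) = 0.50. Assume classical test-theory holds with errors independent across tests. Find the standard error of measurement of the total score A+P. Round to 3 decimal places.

14.419

Var(total) = 604.18 + 89.91 = 694.09.
True-score variance = 396.276 + 89.91 = 486.186, so reliability = 0.7005.
Error variance = 694.09 − 486.186 = 207.904; SEM = √207.904 = 14.419.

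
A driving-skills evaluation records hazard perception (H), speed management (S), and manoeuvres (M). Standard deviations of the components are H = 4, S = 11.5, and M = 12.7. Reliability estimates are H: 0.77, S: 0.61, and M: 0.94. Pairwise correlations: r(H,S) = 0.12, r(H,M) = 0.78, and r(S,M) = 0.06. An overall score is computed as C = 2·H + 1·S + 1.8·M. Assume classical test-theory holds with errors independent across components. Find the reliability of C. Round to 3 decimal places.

Var(C) = 2²·4² + 11.5² + 1.8²·12.7² + 2·[2·4·11.5·0.12 + 3.6·4·12.7·0.78 + 1.8·11.5·12.7·0.06] = 718.83 + 338.92 = 1057.75.
Under uncorrelated errors the observed covariances equal the true-score covariances, so only the own-variance terms attenuate.
True-score variance = [2²·4²·0.77 + 11.5²·0.61 + 1.8²·12.7²·0.94] + 338.92 = 621.177 + 338.92 = 960.097.
Reliability = 960.097 / 1057.75 = 0.908.

0.908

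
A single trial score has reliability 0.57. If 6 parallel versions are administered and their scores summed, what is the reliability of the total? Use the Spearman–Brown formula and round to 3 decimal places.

0.888

ρ_k = kρ / (1 + (k−1)ρ) = 6·0.57 / (1 + 5·0.57) = 3.420 / 3.850 = 0.888.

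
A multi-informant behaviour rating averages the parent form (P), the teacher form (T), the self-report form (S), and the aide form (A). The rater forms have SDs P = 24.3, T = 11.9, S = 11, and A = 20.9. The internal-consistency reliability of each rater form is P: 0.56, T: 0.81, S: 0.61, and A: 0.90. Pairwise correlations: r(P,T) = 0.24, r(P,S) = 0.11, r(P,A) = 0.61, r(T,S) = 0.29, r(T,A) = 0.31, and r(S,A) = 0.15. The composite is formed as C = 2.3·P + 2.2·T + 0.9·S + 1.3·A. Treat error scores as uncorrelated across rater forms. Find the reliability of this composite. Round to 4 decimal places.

0.7978

Var(C) = 2.3²·24.3² + 2.2²·11.9² + 0.9²·11² + 1.3²·20.9² + 2·[5.06·24.3·11.9·0.24 + 2.07·24.3·11·0.11 + 2.99·24.3·20.9·0.61 + 1.98·11.9·11·0.29 + 2.86·11.9·20.9·0.31 + 1.17·11·20.9·0.15] = 4645.3 + 3348.71 = 7994.01.
Because errors are independent across components, Cov(Tᵢ,Tⱼ) = Cov(Xᵢ,Xⱼ); the off-diagonal part of the true-score variance is the same as above.
True-score variance = [2.3²·24.3²·0.56 + 2.2²·11.9²·0.81 + 0.9²·11²·0.61 + 1.3²·20.9²·0.90] + 3348.71 = 3028.61 + 3348.71 = 6377.32.
Reliability = 6377.32 / 7994.01 = 0.7978.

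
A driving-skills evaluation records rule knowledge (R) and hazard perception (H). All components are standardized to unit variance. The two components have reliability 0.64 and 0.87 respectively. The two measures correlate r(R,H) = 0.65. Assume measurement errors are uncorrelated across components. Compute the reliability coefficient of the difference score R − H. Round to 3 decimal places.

0.300

Var(R−H) = 1 + 1 − 2·0.65 = 2 − 1.3 = 0.7.
Under uncorrelated errors the observed covariances equal the true-score covariances, so only the own-variance terms attenuate.
True-score variance = [0.64 + 0.87] − 1.3 = 1.51 − 1.3 = 0.21.
Reliability = 0.21 / 0.7 = 0.300.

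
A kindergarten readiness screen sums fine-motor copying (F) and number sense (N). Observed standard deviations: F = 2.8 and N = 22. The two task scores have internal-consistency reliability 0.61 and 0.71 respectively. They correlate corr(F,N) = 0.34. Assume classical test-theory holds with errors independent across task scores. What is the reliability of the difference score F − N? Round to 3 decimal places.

Var(F−N) = 2.8² + 22² − 2·2.8·22·0.34 = 491.84 − 41.888 = 449.952.
Because errors are independent across components, Cov(Tᵢ,Tⱼ) = Cov(Xᵢ,Xⱼ); the off-diagonal part of the true-score variance is the same as above.
True-score variance = [2.8²·0.61 + 22²·0.71] − 41.888 = 348.422 − 41.888 = 306.534.
Reliability = 306.534 / 449.952 = 0.681.

0.681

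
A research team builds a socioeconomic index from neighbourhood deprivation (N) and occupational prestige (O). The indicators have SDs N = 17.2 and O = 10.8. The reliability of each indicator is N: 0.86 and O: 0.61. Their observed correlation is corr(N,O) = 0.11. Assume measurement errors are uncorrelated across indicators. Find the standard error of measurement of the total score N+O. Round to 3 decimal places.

Var(total) = 412.48 + 40.8672 = 453.347.
True-score variance = 325.573 + 40.8672 = 366.44, so reliability = 0.8083.
Error variance = 453.347 − 366.44 = 86.9072; SEM = √86.9072 = 9.322.

9.322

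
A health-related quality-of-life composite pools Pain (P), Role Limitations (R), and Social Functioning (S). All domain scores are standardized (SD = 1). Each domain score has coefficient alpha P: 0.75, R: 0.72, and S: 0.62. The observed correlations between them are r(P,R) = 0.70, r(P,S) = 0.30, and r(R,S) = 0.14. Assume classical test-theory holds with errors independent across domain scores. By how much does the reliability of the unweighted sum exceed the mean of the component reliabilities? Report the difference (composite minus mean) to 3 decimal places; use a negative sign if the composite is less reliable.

0.131

Var(sum) = 3 + 2.28 = 5.28; true-score variance = 2.09 + 2.28 = 4.37; composite reliability = 0.8277.
Mean component reliability = 0.6967.
Difference = 0.8277 − 0.6967 = 0.131.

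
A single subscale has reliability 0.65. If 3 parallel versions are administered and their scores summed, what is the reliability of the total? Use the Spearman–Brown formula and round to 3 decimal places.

0.848

ρ_k = kρ / (1 + (k−1)ρ) = 3·0.65 / (1 + 2·0.65) = 1.950 / 2.300 = 0.848.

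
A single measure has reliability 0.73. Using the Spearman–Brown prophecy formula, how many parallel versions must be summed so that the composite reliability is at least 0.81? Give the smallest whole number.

k ≥ ρ*(1−ρ₁)/(ρ₁(1−ρ*)) = 0.81·0.27 / (0.73·0.19) = 1.577.
Smallest integer k = 2.

2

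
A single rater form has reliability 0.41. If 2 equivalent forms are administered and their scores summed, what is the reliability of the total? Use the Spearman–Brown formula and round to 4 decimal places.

ρ_k = kρ / (1 + (k−1)ρ) = 2·0.41 / (1 + 1·0.41) = 0.820 / 1.410 = 0.5816.

0.5816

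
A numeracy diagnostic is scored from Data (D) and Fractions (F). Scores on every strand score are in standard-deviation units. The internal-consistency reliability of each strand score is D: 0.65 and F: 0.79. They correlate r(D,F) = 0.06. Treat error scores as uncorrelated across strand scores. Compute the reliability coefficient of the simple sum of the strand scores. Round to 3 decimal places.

0.736

Var(D+F) = 2 + 2·[0.06] = 2 + 0.12 = 2.12.
Under uncorrelated errors the observed covariances equal the true-score covariances, so only the own-variance terms attenuate.
True-score variance = [0.65 + 0.79] + 0.12 = 1.44 + 0.12 = 1.56.
Reliability = 1.56 / 2.12 = 0.736.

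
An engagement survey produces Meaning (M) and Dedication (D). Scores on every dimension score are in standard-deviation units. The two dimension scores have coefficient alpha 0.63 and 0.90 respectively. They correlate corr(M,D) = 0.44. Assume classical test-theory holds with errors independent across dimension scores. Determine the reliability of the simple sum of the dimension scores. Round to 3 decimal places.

0.837

Var(M+D) = 2 + 2·[0.44] = 2 + 0.88 = 2.88.
Because errors are independent across components, Cov(Tᵢ,Tⱼ) = Cov(Xᵢ,Xⱼ); the off-diagonal part of the true-score variance is the same as above.
True-score variance = [0.63 + 0.90] + 0.88 = 1.53 + 0.88 = 2.41.
Reliability = 2.41 / 2.88 = 0.837.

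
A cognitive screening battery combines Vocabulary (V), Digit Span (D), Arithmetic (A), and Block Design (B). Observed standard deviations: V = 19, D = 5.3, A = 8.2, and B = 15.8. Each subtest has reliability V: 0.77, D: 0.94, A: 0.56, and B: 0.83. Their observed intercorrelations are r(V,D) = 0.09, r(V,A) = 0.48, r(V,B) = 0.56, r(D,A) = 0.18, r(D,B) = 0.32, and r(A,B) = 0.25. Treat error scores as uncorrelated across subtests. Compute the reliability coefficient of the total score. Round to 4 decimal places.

0.8834

Var(V+D+A+B) = 19² + 5.3² + 8.2² + 15.8² + 2·[19·5.3·0.09 + 19·8.2·0.48 + 19·15.8·0.56 + 5.3·8.2·0.18 + 5.3·15.8·0.32 + 8.2·15.8·0.25] = 705.97 + 637.937 = 1343.91.
Under uncorrelated errors the observed covariances equal the true-score covariances, so only the own-variance terms attenuate.
True-score variance = [19²·0.77 + 5.3²·0.94 + 8.2²·0.56 + 15.8²·0.83] + 637.937 = 549.23 + 637.937 = 1187.17.
Reliability = 1187.17 / 1343.91 = 0.8834.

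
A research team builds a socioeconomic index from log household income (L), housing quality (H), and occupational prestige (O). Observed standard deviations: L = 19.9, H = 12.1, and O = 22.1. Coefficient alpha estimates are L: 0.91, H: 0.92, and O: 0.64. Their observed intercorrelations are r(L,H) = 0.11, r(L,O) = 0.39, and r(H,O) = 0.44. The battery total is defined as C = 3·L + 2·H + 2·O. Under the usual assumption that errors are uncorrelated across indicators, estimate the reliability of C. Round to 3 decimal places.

Var(C) = 3²·19.9² + 2²·12.1² + 2²·22.1² + 2·[6·19.9·12.1·0.11 + 6·19.9·22.1·0.39 + 4·12.1·22.1·0.44] = 6103.37 + 3317.34 = 9420.71.
With uncorrelated errors the cross-covariances are all true-score covariance, so they carry over unchanged; only the diagonal terms shrink to ρᵢσᵢ².
True-score variance = [3²·19.9²·0.91 + 2²·12.1²·0.92 + 2²·22.1²·0.64] + 3317.34 = 5032.44 + 3317.34 = 8349.78.
Reliability = 8349.78 / 9420.71 = 0.886.

0.886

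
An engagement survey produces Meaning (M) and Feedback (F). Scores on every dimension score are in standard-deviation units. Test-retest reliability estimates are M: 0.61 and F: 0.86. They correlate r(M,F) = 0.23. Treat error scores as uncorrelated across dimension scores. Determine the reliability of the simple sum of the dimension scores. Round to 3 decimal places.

0.785

Var(M+F) = 2 + 2·[0.23] = 2 + 0.46 = 2.46.
Because errors are independent across components, Cov(Tᵢ,Tⱼ) = Cov(Xᵢ,Xⱼ); the off-diagonal part of the true-score variance is the same as above.
True-score variance = [0.61 + 0.86] + 0.46 = 1.47 + 0.46 = 1.93.
Reliability = 1.93 / 2.46 = 0.785.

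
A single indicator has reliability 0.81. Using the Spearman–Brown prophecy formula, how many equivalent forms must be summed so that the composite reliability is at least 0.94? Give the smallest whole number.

k ≥ ρ*(1−ρ₁)/(ρ₁(1−ρ*)) = 0.94·0.19 / (0.81·0.06) = 3.675.
Smallest integer k = 4.

4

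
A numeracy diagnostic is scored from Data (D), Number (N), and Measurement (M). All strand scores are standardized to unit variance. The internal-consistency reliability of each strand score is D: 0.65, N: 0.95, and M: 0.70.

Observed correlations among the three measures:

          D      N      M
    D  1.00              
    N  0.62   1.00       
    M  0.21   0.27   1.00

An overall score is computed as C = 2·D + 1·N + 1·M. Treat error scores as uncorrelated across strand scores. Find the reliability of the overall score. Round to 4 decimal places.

0.8225

Var(C) = 2² + 1 + 1 + 2·[2·0.62 + 2·0.21 + 0.27] = 6 + 3.86 = 9.86.
With uncorrelated errors the cross-covariances are all true-score covariance, so they carry over unchanged; only the diagonal terms shrink to ρᵢσᵢ².
True-score variance = [2²·0.65 + 0.95 + 0.70] + 3.86 = 4.25 + 3.86 = 8.11.
Reliability = 8.11 / 9.86 = 0.8225.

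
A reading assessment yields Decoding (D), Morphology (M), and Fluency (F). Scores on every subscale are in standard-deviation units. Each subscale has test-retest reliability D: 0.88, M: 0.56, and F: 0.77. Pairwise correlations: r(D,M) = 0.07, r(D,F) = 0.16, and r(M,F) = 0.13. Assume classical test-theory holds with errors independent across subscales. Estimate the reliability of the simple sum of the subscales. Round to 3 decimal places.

0.788

Var(D+M+F) = 3 + 2·[0.07 + 0.16 + 0.13] = 3 + 0.72 = 3.72.
With uncorrelated errors the cross-covariances are all true-score covariance, so they carry over unchanged; only the diagonal terms shrink to ρᵢσᵢ².
True-score variance = [0.88 + 0.56 + 0.77] + 0.72 = 2.21 + 0.72 = 2.93.
Reliability = 2.93 / 3.72 = 0.788.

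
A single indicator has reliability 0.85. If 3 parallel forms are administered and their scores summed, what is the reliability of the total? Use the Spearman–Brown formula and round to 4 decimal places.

ρ_k = kρ / (1 + (k−1)ρ) = 3·0.85 / (1 + 2·0.85) = 2.550 / 2.700 = 0.9444.

0.9444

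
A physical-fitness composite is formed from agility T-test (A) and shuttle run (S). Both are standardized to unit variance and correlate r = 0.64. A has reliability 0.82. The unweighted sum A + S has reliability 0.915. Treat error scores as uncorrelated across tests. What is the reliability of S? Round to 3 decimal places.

Var(A+S) = 2 + 2·0.64 = 3.280.
True-score variance = ρ_A + ρ_S + 2·0.64, so 0.915 = (0.82 + ρ_S + 1.28) / 3.280.
ρ_S = 0.915·3.280 − 0.82 − 1.28 = 0.901.

0.901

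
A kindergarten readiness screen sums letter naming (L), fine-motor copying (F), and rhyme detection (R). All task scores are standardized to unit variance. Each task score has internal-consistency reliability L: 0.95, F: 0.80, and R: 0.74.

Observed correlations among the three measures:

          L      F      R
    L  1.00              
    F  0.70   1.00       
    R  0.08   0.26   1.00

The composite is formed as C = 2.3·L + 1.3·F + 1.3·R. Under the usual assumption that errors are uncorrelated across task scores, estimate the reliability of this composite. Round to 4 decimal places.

0.9267

Var(C) = 2.3² + 1.3² + 1.3² + 2·[2.99·0.70 + 2.99·0.08 + 1.69·0.26] = 8.67 + 5.5432 = 14.2132.
With uncorrelated errors the cross-covariances are all true-score covariance, so they carry over unchanged; only the diagonal terms shrink to ρᵢσᵢ².
True-score variance = [2.3²·0.95 + 1.3²·0.80 + 1.3²·0.74] + 5.5432 = 7.6281 + 5.5432 = 13.1713.
Reliability = 13.1713 / 14.2132 = 0.9267.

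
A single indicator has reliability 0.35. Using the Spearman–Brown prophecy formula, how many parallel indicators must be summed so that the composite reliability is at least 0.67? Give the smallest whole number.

4

k ≥ ρ*(1−ρ₁)/(ρ₁(1−ρ*)) = 0.67·0.65 / (0.35·0.33) = 3.771.
Smallest integer k = 4.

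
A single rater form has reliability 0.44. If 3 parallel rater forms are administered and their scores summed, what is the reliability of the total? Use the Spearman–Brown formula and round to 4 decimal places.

ρ_k = kρ / (1 + (k−1)ρ) = 3·0.44 / (1 + 2·0.44) = 1.320 / 1.880 = 0.7021.

0.7021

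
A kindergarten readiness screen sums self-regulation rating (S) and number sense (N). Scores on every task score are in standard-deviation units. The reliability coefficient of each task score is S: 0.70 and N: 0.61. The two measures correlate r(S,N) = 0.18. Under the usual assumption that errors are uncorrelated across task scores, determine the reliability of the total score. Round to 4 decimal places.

0.7076

Var(S+N) = 2 + 2·[0.18] = 2 + 0.36 = 2.36.
Because errors are independent across components, Cov(Tᵢ,Tⱼ) = Cov(Xᵢ,Xⱼ); the off-diagonal part of the true-score variance is the same as above.
True-score variance = [0.70 + 0.61] + 0.36 = 1.31 + 0.36 = 1.67.
Reliability = 1.67 / 2.36 = 0.7076.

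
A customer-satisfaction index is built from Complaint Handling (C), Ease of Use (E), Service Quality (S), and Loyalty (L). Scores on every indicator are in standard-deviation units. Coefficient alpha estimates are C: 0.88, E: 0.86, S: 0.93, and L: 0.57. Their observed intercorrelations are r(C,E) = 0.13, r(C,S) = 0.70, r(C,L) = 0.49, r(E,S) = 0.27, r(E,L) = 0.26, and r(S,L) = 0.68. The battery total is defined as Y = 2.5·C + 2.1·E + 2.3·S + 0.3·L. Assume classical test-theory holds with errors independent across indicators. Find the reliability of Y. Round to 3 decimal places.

Var(Y) = 2.5² + 2.1² + 2.3² + 0.3² + 2·[5.25·0.13 + 5.75·0.70 + 0.75·0.49 + 4.83·0.27 + 0.63·0.26 + 0.69·0.68] = 16.04 + 14.0242 = 30.0642.
Under uncorrelated errors the observed covariances equal the true-score covariances, so only the own-variance terms attenuate.
True-score variance = [2.5²·0.88 + 2.1²·0.86 + 2.3²·0.93 + 0.3²·0.57] + 14.0242 = 14.2636 + 14.0242 = 28.2878.
Reliability = 28.2878 / 30.0642 = 0.941.

0.941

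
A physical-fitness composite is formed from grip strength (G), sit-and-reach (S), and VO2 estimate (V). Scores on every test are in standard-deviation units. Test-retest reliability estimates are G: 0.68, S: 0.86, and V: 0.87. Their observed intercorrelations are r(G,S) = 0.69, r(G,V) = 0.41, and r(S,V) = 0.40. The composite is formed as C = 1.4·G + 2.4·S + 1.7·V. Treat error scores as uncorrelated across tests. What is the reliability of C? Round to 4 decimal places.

Var(C) = 1.4² + 2.4² + 1.7² + 2·[3.36·0.69 + 2.38·0.41 + 4.08·0.40] = 10.61 + 9.8524 = 20.4624.
Under uncorrelated errors the observed covariances equal the true-score covariances, so only the own-variance terms attenuate.
True-score variance = [1.4²·0.68 + 2.4²·0.86 + 1.7²·0.87] + 9.8524 = 8.8007 + 9.8524 = 18.6531.
Reliability = 18.6531 / 20.4624 = 0.9116.

0.9116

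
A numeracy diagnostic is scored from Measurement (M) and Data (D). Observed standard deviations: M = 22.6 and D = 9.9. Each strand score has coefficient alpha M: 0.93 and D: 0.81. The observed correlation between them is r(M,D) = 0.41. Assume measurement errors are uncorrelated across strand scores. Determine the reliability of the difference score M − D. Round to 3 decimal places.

Var(M−D) = 22.6² + 9.9² − 2·22.6·9.9·0.41 = 608.77 − 183.467 = 425.303.
Under uncorrelated errors the observed covariances equal the true-score covariances, so only the own-variance terms attenuate.
True-score variance = [22.6²·0.93 + 9.9²·0.81] − 183.467 = 554.395 − 183.467 = 370.928.
Reliability = 370.928 / 425.303 = 0.872.

0.872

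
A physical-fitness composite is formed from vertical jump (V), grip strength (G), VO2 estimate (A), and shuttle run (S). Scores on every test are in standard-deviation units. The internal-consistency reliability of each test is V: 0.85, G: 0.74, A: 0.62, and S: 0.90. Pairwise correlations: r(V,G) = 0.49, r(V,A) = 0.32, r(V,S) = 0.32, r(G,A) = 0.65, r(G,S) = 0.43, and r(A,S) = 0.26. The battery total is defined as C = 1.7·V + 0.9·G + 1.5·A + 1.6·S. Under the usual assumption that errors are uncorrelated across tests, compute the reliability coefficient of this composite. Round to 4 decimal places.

Var(C) = 1.7² + 0.9² + 1.5² + 1.6² + 2·[1.53·0.49 + 2.55·0.32 + 2.72·0.32 + 1.35·0.65 + 1.44·0.43 + 2.4·0.26] = 8.51 + 9.1136 = 17.6236.
Under uncorrelated errors the observed covariances equal the true-score covariances, so only the own-variance terms attenuate.
True-score variance = [1.7²·0.85 + 0.9²·0.74 + 1.5²·0.62 + 1.6²·0.90] + 9.1136 = 6.7549 + 9.1136 = 15.8685.
Reliability = 15.8685 / 17.6236 = 0.9004.

0.9004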